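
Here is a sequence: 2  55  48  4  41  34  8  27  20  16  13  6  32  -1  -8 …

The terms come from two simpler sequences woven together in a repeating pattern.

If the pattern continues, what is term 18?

Reading positions in blocks of 3 reveals the pattern ABB — 2 tracks woven together.
Stream A: 2, 4, 8, 16, 32. Successive powers of 2.
Stream B: 55, 48, 41, 34, 27, 20, 13, 6, -1, -8. Arithmetic with common difference −7.
The 18th slot belongs to stream B; its 12th term is -22.

-22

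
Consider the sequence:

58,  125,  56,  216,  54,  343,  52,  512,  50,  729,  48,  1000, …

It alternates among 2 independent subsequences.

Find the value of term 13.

Odd-indexed and even-indexed terms follow separate rules.
Track A: 58, 56, 54, 52, 50, 48 (subtracting 2 each time).
Track B: 125, 216, 343, 512, 729, 1000 (perfect cubes starting at 5³).
Term 13 comes from track A (its 7th entry): 46.

46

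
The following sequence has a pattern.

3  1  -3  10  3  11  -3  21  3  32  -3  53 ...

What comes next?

3

Split by position mod 2 into 2 tracks.
Subsequence A: 3, -3, 3, -3, 3, -3. The oscillation 3·(−1)^(n+1).
Subsequence B: 1, 10, 11, 21, 32, 53. Each term equals the sum of the previous two.
The 13th slot belongs to subsequence A; its 7th term is 3.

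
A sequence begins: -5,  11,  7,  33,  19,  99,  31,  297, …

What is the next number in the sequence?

Split by position mod 2 into 2 tracks.
Track A: -5, 7, 19, 31 (adding 12 each time).
Track B: 11, 33, 99, 297 (a geometric progression (common ratio 3)).
Position 9 → track A, term 5 = 43.

43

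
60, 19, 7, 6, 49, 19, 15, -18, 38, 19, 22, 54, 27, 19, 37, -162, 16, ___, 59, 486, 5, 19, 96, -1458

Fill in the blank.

19

Taking every 4th term gives 4 separate tracks.
Track A = 60, 49, 38, 27, 16, 5: arithmetic, step −11.
Track B = 19, 19, 19, 19, ?, 19: the constant sequence 19.
Track C = 7, 15, 22, 37, 59, 96: each term equals the sum of the previous two.
Track D = 6, -18, 54, -162, 486, -1458: geometric, ×-3 each step.
The gap is track B's term 5; the rule gives 19.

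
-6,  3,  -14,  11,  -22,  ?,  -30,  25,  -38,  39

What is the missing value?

14

Odd-indexed and even-indexed terms follow separate rules.
Subsequence A is -6, -14, -22, -30, -38, which is arithmetic, step −8.
Subsequence B is 3, 11, ?, 25, 39, which is a Fibonacci-like recurrence a_n = a_{n-1} + a_{n-2}.
Subsequence B's pattern makes the blank 14.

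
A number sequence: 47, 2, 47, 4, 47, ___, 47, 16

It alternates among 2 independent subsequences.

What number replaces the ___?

8

Odd-indexed and even-indexed terms follow separate rules.
Track A: 47, 47, 47, 47. Always 47.
Track B: 2, 4, ?, 16. Successive powers of 2.
Track B's pattern makes the blank 8.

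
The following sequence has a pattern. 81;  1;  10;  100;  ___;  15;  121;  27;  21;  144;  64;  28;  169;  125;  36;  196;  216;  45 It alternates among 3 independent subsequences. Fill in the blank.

8

Split by position mod 3 into 3 tracks.
Stream A: 81, 100, 121, 144, 169, 196 — the squares 9², 10², 11², ….
Stream B: 1, ?, 27, 64, 125, 216 — perfect cubes starting at 1³.
Stream C: 10, 15, 21, 28, 36, 45 — the triangular numbers T_4, T_5, ….
The gap is stream B's term 2; the rule gives 8.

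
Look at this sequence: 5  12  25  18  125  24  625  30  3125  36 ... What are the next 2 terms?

Taking every 2nd term gives 2 separate tracks.
Track A: 5, 25, 125, 625, 3125. Successive powers of 5.
Track B: 12, 18, 24, 30, 36. Arithmetic, step +6.
The 11th slot belongs to track A; its 6th term is 15625.
Term 12 comes from track B (its 6th entry): 42.

15625, 42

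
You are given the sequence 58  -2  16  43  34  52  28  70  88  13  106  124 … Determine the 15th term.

160

Positions follow the repeating pattern ABB; grouping by letter gives 2 tracks.
Stream A: 58, 43, 28, 13 — arithmetic, step −15.
Stream B: -2, 16, 34, 52, 70, 88, 106, 124 — linear: a_n = -20 + 18·n.
Position 15 → stream B, term 10 = 160.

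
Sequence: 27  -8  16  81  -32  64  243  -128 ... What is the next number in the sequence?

Reading positions in blocks of 3 reveals the pattern ABB — 2 tracks woven together.
Track A: 27, 81, 243 (successive powers of 3).
Track B: -8, 16, -32, 64, -128 (geometric, ×-2 each step).
Position 9 falls in track B as its term 6, giving 256.

256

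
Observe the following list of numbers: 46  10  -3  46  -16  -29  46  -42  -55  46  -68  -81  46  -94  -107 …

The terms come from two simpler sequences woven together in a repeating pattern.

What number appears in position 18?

Reading positions in blocks of 3 reveals the pattern ABB — 2 tracks woven together.
Track A: 46, 46, 46, 46, 46. The constant sequence 46.
Track B: 10, -3, -16, -29, -42, -55, -68, -81, -94, -107. Arithmetic, step −13.
Position 18 falls in track B as its term 12, giving -133.

-133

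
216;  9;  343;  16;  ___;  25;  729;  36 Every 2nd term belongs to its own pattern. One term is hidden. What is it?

The terms cycle through 2 interleaved subsequences.
Subsequence A is 216, 343, ?, 729, which is consecutive cubes n³ from n = 6.
Subsequence B is 9, 16, 25, 36, which is consecutive squares n² from n = 3.
The gap is subsequence A's term 3; the rule gives 512.

512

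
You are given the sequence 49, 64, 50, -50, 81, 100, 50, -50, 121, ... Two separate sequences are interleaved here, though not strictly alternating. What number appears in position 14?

Reading positions in blocks of 4 reveals the pattern AABB — 2 tracks woven together.
Stream A: 49, 64, 81, 100, 121 — consecutive squares n² from n = 7.
Stream B: 50, -50, 50, -50 — alternating ±50.
Position 14 → stream A, term 8 = 196.

196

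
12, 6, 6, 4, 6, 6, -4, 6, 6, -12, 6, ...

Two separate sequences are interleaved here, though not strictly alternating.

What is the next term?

Positions follow the repeating pattern ABB; grouping by letter gives 2 tracks.
Track A: 12, 4, -4, -12 (linear: a_n = 20 − 8·n).
Track B: 6, 6, 6, 6, 6, 6, 6 (the constant sequence 6).
The 12th slot belongs to track B; its 8th term is 6.

6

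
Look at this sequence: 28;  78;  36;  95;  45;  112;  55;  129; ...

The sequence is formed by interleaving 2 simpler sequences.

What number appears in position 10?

146

The terms cycle through 2 interleaved subsequences.
Stream A: 28, 36, 45, 55 (triangular numbers n(n+1)/2 for n = 7, 8, …).
Stream B: 78, 95, 112, 129 (linear: a_n = 61 + 17·n).
Position 10 → stream B, term 5 = 146.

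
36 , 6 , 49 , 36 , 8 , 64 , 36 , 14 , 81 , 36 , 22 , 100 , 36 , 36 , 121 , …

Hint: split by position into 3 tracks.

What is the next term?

36

The terms cycle through 3 interleaved subsequences.
Track A: 36, 36, 36, 36, 36. Constant 36.
Track B: 6, 8, 14, 22, 36. A Fibonacci-like recurrence a_n = a_{n-1} + a_{n-2}.
Track C: 49, 64, 81, 100, 121. The squares 7², 8², 9², ….
The 16th slot belongs to track A; its 6th term is 36.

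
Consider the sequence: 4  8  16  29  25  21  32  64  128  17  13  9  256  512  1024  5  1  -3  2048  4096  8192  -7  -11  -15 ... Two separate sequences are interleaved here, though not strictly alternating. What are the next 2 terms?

Positions follow the repeating pattern AAABBB; grouping by letter gives 2 tracks.
Track A = 4, 8, 16, 32, 64, 128, 256, 512, 1024, 2048, 4096, 8192: successive powers of 2.
Track B = 29, 25, 21, 17, 13, 9, 5, 1, -3, -7, -11, -15: arithmetic, step −4.
Term 25 comes from track A (its 13th entry): 16384.
Term 26 comes from track A (its 14th entry): 32768.

16384, 32768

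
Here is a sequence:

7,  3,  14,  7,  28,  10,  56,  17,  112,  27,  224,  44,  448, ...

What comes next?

Taking every 2nd term gives 2 separate tracks.
Stream A: 7, 14, 28, 56, 112, 224, 448 (geometric, ×2 each step).
Stream B: 3, 7, 10, 17, 27, 44 (each term equals the sum of the previous two).
The 14th slot belongs to stream B; its 7th term is 71.

71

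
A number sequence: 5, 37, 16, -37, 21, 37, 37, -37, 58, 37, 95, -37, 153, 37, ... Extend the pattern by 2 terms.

248, -37

Odd-indexed and even-indexed terms follow separate rules.
Track A: 5, 16, 21, 37, 58, 95, 153 (each term equals the sum of the previous two).
Track B: 37, -37, 37, -37, 37, -37, 37 (oscillating between 37 and -37).
Position 15 → track A, term 8 = 248.
Position 16 → track B, term 8 = -37.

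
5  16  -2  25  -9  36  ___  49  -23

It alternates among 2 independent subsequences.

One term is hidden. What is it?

-16

Odd-indexed and even-indexed terms follow separate rules.
Stream A: 5, -2, -9, ?, -23. Arithmetic with common difference −7.
Stream B: 16, 25, 36, 49. Perfect squares starting at 4².
So the missing entry in stream A is -16.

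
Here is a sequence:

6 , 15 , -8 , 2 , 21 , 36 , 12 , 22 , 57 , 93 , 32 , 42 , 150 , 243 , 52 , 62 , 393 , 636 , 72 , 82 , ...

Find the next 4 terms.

1029, 1665, 92, 102

Positions follow the repeating pattern AABB; grouping by letter gives 2 tracks.
Stream A: 6, 15, 21, 36, 57, 93, 150, 243, 393, 636 (Fibonacci-style (each term is the sum of the two before it)).
Stream B: -8, 2, 12, 22, 32, 42, 52, 62, 72, 82 (arithmetic with common difference +10).
The 21st slot belongs to stream A; its 11th term is 1029.
Term 22 comes from stream A (its 12th entry): 1665.
Position 23 falls in stream B as its term 11, giving 92.
Position 24 falls in stream B as its term 12, giving 102.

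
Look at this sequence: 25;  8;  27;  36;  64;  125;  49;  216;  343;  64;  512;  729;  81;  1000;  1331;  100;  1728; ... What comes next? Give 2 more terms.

2197, 121

Reading positions in blocks of 3 reveals the pattern ABB — 2 tracks woven together.
Subsequence A: 25, 36, 49, 64, 81, 100 (perfect squares starting at 5²).
Subsequence B: 8, 27, 64, 125, 216, 343, 512, 729, 1000, 1331, 1728 (perfect cubes starting at 2³).
Position 18 falls in subsequence B as its term 12, giving 2197.
Term 19 comes from subsequence A (its 7th entry): 121.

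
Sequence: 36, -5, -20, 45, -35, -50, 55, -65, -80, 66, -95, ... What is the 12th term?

Positions follow the repeating pattern ABB; grouping by letter gives 2 tracks.
Subsequence A: 36, 45, 55, 66. Triangular numbers n(n+1)/2 for n = 8, 9, ….
Subsequence B: -5, -20, -35, -50, -65, -80, -95. Arithmetic, step −15.
Position 12 → subsequence B, term 8 = -110.

-110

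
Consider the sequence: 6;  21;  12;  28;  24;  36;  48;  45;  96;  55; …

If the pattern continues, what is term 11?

Taking every 2nd term gives 2 separate tracks.
Stream A: 6, 12, 24, 48, 96. Geometric with ratio 2.
Stream B: 21, 28, 36, 45, 55. Triangular numbers n(n+1)/2 for n = 6, 7, ….
Position 11 falls in stream A as its term 6, giving 192.

192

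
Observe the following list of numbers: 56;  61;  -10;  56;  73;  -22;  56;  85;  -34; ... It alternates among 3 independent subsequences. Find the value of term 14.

109

Taking every 3rd term gives 3 separate tracks.
Subsequence A: 56, 56, 56. Always 56.
Subsequence B: 61, 73, 85. Arithmetic with common difference +12.
Subsequence C: -10, -22, -34. Linear: a_n = 2 − 12·n.
Term 14 comes from subsequence B (its 5th entry): 109.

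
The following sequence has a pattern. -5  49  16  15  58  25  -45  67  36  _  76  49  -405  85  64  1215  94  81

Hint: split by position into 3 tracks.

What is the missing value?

135

The terms cycle through 3 interleaved subsequences.
Track A is -5, 15, -45, ?, -405, 1215, which is geometric with ratio -3.
Track B is 49, 58, 67, 76, 85, 94, which is linear: a_n = 40 + 9·n.
Track C is 16, 25, 36, 49, 64, 81, which is the squares 4², 5², 6², ….
So the missing entry in track A is 135.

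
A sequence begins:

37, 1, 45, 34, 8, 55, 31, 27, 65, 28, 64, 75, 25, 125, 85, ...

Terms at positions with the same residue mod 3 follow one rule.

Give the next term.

Split by position mod 3 into 3 tracks.
Track A: 37, 34, 31, 28, 25 (linear: a_n = 40 − 3·n).
Track B: 1, 8, 27, 64, 125 (the cubes 1³, 2³, 3³, …).
Track C: 45, 55, 65, 75, 85 (linear: a_n = 35 + 10·n).
Position 16 falls in track A as its term 6, giving 22.

22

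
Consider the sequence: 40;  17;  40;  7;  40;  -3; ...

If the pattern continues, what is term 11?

40

Taking every 2nd term gives 2 separate tracks.
Subsequence A = 40, 40, 40: constant 40.
Subsequence B = 17, 7, -3: arithmetic with common difference −10.
Position 11 → subsequence A, term 6 = 40.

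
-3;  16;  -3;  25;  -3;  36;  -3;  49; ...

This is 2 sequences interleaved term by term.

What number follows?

Taking every 2nd term gives 2 separate tracks.
Track A is -3, -3, -3, -3, which is always -3.
Track B is 16, 25, 36, 49, which is consecutive squares n² from n = 4.
Term 9 comes from track A (its 5th entry): -3.

-3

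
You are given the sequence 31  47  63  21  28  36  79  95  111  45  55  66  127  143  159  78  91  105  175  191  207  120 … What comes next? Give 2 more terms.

Reading positions in blocks of 6 reveals the pattern AAABBB — 2 tracks woven together.
Track A: 31, 47, 63, 79, 95, 111, 127, 143, 159, 175, 191, 207. Adding 16 each time.
Track B: 21, 28, 36, 45, 55, 66, 78, 91, 105, 120. Triangular numbers starting at T_6.
Position 23 → track B, term 11 = 136.
Term 24 comes from track B (its 12th entry): 153.

136, 153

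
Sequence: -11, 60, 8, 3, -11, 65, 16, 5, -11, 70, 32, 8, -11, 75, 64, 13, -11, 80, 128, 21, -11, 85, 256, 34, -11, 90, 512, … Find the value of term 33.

Taking every 4th term gives 4 separate tracks.
Subsequence A: -11, -11, -11, -11, -11, -11, -11 — the constant sequence -11.
Subsequence B: 60, 65, 70, 75, 80, 85, 90 — arithmetic, step +5.
Subsequence C: 8, 16, 32, 64, 128, 256, 512 — powers of 2.
Subsequence D: 3, 5, 8, 13, 21, 34 — Fibonacci-style (each term is the sum of the two before it).
The 33rd slot belongs to subsequence A; its 9th term is -11.

-11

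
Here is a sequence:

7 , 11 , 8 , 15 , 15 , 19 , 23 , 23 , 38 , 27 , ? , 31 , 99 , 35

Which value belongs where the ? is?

Odd-indexed and even-indexed terms follow separate rules.
Track A is 7, 8, 15, 23, 38, ?, 99, which is each term equals the sum of the previous two.
Track B is 11, 15, 19, 23, 27, 31, 35, which is arithmetic with common difference +4.
Track A's pattern makes the blank 61.

61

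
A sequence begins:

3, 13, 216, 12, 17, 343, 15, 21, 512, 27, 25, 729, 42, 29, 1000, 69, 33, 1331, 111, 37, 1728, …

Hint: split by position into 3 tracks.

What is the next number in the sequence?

The terms cycle through 3 interleaved subsequences.
Track A = 3, 12, 15, 27, 42, 69, 111: each term equals the sum of the previous two.
Track B = 13, 17, 21, 25, 29, 33, 37: arithmetic, step +4.
Track C = 216, 343, 512, 729, 1000, 1331, 1728: perfect cubes starting at 6³.
Term 22 comes from track A (its 8th entry): 180.

180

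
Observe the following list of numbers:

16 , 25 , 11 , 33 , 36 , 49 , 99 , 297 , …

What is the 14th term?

Positions follow the repeating pattern AABB; grouping by letter gives 2 tracks.
Stream A: 16, 25, 36, 49 (consecutive squares n² from n = 4).
Stream B: 11, 33, 99, 297 (geometric with ratio 3).
Position 14 falls in stream A as its term 8, giving 121.

121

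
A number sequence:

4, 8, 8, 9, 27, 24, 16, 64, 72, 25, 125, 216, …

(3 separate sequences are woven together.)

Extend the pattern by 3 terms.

36, 216, 648

Split by position mod 3 into 3 tracks.
Stream A = 4, 9, 16, 25: the squares 2², 3², 4², ….
Stream B = 8, 27, 64, 125: perfect cubes starting at 2³.
Stream C = 8, 24, 72, 216: geometric, ×3 each step.
Position 13 falls in stream A as its term 5, giving 36.
Position 14 falls in stream B as its term 5, giving 216.
Term 15 comes from stream C (its 5th entry): 648.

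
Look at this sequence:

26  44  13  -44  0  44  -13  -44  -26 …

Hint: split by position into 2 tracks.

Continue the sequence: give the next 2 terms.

44, -39

Taking every 2nd term gives 2 separate tracks.
Track A: 26, 13, 0, -13, -26 (linear: a_n = 39 − 13·n).
Track B: 44, -44, 44, -44 (alternating ±44).
Term 10 comes from track B (its 5th entry): 44.
The 11th slot belongs to track A; its 6th term is -39.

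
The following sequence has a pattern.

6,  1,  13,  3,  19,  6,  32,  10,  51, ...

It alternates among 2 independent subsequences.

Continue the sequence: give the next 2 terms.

15, 83

Split by position mod 2 into 2 tracks.
Subsequence A: 6, 13, 19, 32, 51. A Fibonacci-like recurrence a_n = a_{n-1} + a_{n-2}.
Subsequence B: 1, 3, 6, 10. Triangular numbers starting at T_1.
Position 10 → subsequence B, term 5 = 15.
The 11th slot belongs to subsequence A; its 6th term is 83.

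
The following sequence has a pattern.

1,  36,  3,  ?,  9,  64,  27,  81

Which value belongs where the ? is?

Odd-indexed and even-indexed terms follow separate rules.
Track A: 1, 3, 9, 27. Successive powers of 3.
Track B: 36, ?, 64, 81. Perfect squares starting at 6².
So the missing entry in track B is 49.

49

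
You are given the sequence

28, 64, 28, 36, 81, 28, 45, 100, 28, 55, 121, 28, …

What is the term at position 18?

Split by position mod 3: positions 1, 4, 7, … form one track, and each other residue class forms its own.
Stream A is 28, 36, 45, 55, which is triangular numbers n(n+1)/2 for n = 7, 8, ….
Stream B is 64, 81, 100, 121, which is the squares 8², 9², 10², ….
Stream C is 28, 28, 28, 28, which is the constant sequence 28.
Position 18 → stream C, term 6 = 28.

28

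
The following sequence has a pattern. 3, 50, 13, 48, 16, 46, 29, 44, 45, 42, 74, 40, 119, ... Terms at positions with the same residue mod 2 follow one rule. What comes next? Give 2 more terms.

Odd-indexed and even-indexed terms follow separate rules.
Stream A: 3, 13, 16, 29, 45, 74, 119 (each term equals the sum of the previous two).
Stream B: 50, 48, 46, 44, 42, 40 (arithmetic, step −2).
Term 14 comes from stream B (its 7th entry): 38.
The 15th slot belongs to stream A; its 8th term is 193.

38, 193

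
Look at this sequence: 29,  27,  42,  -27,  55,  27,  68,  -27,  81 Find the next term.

The terms cycle through 2 interleaved subsequences.
Track A: 29, 42, 55, 68, 81 — arithmetic, step +13.
Track B: 27, -27, 27, -27 — the oscillation 27·(−1)^(n+1).
Position 10 falls in track B as its term 5, giving 27.

27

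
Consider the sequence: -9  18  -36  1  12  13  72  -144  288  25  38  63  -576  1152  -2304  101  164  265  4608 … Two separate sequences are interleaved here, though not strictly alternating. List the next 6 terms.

Positions follow the repeating pattern AAABBB; grouping by letter gives 2 tracks.
Subsequence A: -9, 18, -36, 72, -144, 288, -576, 1152, -2304, 4608 (geometric with ratio -2).
Subsequence B: 1, 12, 13, 25, 38, 63, 101, 164, 265 (each term equals the sum of the previous two).
Term 20 comes from subsequence A (its 11th entry): -9216.
Term 21 comes from subsequence A (its 12th entry): 18432.
Position 22 → subsequence B, term 10 = 429.
Term 23 comes from subsequence B (its 11th entry): 694.
Position 24 falls in subsequence B as its term 12, giving 1123.
Term 25 comes from subsequence A (its 13th entry): -36864.

-9216, 18432, 429, 694, 1123, -36864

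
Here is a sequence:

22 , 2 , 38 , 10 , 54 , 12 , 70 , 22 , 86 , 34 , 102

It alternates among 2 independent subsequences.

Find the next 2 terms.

56, 118

Odd-indexed and even-indexed terms follow separate rules.
Subsequence A = 22, 38, 54, 70, 86, 102: linear: a_n = 6 + 16·n.
Subsequence B = 2, 10, 12, 22, 34: Fibonacci-style (each term is the sum of the two before it).
Position 12 → subsequence B, term 6 = 56.
Term 13 comes from subsequence A (its 7th entry): 118.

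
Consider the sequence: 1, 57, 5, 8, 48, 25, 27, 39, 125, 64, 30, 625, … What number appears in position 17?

Read the sequence 3 terms at a time; column i is its own pattern.
Track A: 1, 8, 27, 64 — perfect cubes starting at 1³.
Track B: 57, 48, 39, 30 — arithmetic, step −9.
Track C: 5, 25, 125, 625 — successive powers of 5.
Position 17 → track B, term 6 = 12.

12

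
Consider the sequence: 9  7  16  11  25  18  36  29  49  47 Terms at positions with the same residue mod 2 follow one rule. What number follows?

Odd-indexed and even-indexed terms follow separate rules.
Subsequence A: 9, 16, 25, 36, 49. The squares 3², 4², 5², ….
Subsequence B: 7, 11, 18, 29, 47. Each term equals the sum of the previous two.
Position 11 → subsequence A, term 6 = 64.

64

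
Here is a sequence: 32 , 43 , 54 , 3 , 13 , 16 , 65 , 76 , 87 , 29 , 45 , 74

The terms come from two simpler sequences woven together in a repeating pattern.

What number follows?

The slot pattern repeats as AAABBB (period 6), so there are 2 interleaved tracks.
Stream A: 32, 43, 54, 65, 76, 87 — arithmetic, step +11.
Stream B: 3, 13, 16, 29, 45, 74 — each term equals the sum of the previous two.
Position 13 → stream A, term 7 = 98.

98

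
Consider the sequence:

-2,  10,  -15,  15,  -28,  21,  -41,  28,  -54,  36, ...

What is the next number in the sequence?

Odd-indexed and even-indexed terms follow separate rules.
Track A: -2, -15, -28, -41, -54. Arithmetic, step −13.
Track B: 10, 15, 21, 28, 36. The triangular numbers T_4, T_5, ….
The 11th slot belongs to track A; its 6th term is -67.

-67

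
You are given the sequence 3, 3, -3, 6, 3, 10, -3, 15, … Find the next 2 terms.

3, 21

Taking every 2nd term gives 2 separate tracks.
Track A = 3, -3, 3, -3: alternating ±3.
Track B = 3, 6, 10, 15: triangular numbers starting at T_2.
Position 9 → track A, term 5 = 3.
The 10th slot belongs to track B; its 5th term is 21.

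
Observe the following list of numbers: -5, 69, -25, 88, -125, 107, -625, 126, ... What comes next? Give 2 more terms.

Positions 1, 3, 5, … form one subsequence and positions 2, 4, 6, … form another.
Track A is -5, -25, -125, -625, which is geometric, ×5 each step.
Track B is 69, 88, 107, 126, which is linear: a_n = 50 + 19·n.
Position 9 → track A, term 5 = -3125.
Term 10 comes from track B (its 5th entry): 145.

-3125, 145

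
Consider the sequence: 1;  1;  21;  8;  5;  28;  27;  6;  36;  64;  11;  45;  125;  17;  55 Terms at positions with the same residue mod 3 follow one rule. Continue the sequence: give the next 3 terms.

Read the sequence 3 terms at a time; column i is its own pattern.
Stream A: 1, 8, 27, 64, 125 — perfect cubes starting at 1³.
Stream B: 1, 5, 6, 11, 17 — a Fibonacci-like recurrence a_n = a_{n-1} + a_{n-2}.
Stream C: 21, 28, 36, 45, 55 — the triangular numbers T_6, T_7, ….
The 16th slot belongs to stream A; its 6th term is 216.
Position 17 → stream B, term 6 = 28.
Position 18 falls in stream C as its term 6, giving 66.

216, 28, 66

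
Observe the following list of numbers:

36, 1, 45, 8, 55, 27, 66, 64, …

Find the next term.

78

Taking every 2nd term gives 2 separate tracks.
Subsequence A = 36, 45, 55, 66: triangular numbers starting at T_8.
Subsequence B = 1, 8, 27, 64: consecutive cubes n³ from n = 1.
The 9th slot belongs to subsequence A; its 5th term is 78.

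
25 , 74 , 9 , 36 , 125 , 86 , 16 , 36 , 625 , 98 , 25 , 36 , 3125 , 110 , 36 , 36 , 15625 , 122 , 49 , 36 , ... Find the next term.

78125

Split by position mod 4: positions 1, 5, 9, … form one track, and each other residue class forms its own.
Subsequence A is 25, 125, 625, 3125, 15625, which is successive powers of 5.
Subsequence B is 74, 86, 98, 110, 122, which is linear: a_n = 62 + 12·n.
Subsequence C is 9, 16, 25, 36, 49, which is consecutive squares n² from n = 3.
Subsequence D is 36, 36, 36, 36, 36, which is the constant sequence 36.
Term 21 comes from subsequence A (its 6th entry): 78125.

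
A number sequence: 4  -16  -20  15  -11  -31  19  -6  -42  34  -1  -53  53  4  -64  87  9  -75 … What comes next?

140

Split by position mod 3 into 3 tracks.
Track A: 4, 15, 19, 34, 53, 87 (Fibonacci-style (each term is the sum of the two before it)).
Track B: -16, -11, -6, -1, 4, 9 (arithmetic, step +5).
Track C: -20, -31, -42, -53, -64, -75 (arithmetic with common difference −11).
Term 19 comes from track A (its 7th entry): 140.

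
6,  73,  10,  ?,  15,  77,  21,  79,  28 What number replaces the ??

75

The terms cycle through 2 interleaved subsequences.
Subsequence A: 6, 10, 15, 21, 28 (triangular numbers n(n+1)/2 for n = 3, 4, …).
Subsequence B: 73, ?, 77, 79 (arithmetic, step +2).
Filling subsequence B at index 2 by its rule yields 75.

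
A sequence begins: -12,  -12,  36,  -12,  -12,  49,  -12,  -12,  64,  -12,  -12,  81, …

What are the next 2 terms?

Reading positions in blocks of 3 reveals the pattern AAB — 2 tracks woven together.
Subsequence A: -12, -12, -12, -12, -12, -12, -12, -12 — the constant sequence -12.
Subsequence B: 36, 49, 64, 81 — consecutive squares n² from n = 6.
The 13th slot belongs to subsequence A; its 9th term is -12.
The 14th slot belongs to subsequence A; its 10th term is -12.

-12, -12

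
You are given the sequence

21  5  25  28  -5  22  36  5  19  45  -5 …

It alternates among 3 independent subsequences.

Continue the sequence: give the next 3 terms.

Split by position mod 3 into 3 tracks.
Track A is 21, 28, 36, 45, which is triangular numbers n(n+1)/2 for n = 6, 7, ….
Track B is 5, -5, 5, -5, which is oscillating between 5 and -5.
Track C is 25, 22, 19, which is arithmetic with common difference −3.
Position 12 → track C, term 4 = 16.
Term 13 comes from track A (its 5th entry): 55.
Term 14 comes from track B (its 5th entry): 5.

16, 55, 5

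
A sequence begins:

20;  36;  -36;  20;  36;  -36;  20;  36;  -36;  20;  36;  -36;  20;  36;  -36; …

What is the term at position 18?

-36

The slot pattern repeats as ABB (period 3), so there are 2 interleaved tracks.
Track A = 20, 20, 20, 20, 20: the constant sequence 20.
Track B = 36, -36, 36, -36, 36, -36, 36, -36, 36, -36: alternating ±36.
Position 18 falls in track B as its term 12, giving -36.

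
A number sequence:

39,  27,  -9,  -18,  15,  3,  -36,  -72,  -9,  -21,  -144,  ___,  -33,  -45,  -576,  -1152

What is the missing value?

-288

Reading positions in blocks of 4 reveals the pattern AABB — 2 tracks woven together.
Track A is 39, 27, 15, 3, -9, -21, -33, -45, which is arithmetic, step −12.
Track B is -9, -18, -36, -72, -144, ?, -576, -1152, which is geometric, ×2 each step.
The gap is track B's term 6; the rule gives -288.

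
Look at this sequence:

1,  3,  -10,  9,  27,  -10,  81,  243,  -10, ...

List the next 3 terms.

729, 2187, -10

The slot pattern repeats as AAB (period 3), so there are 2 interleaved tracks.
Subsequence A: 1, 3, 9, 27, 81, 243 — powers of 3.
Subsequence B: -10, -10, -10 — the constant sequence -10.
The 10th slot belongs to subsequence A; its 7th term is 729.
Term 11 comes from subsequence A (its 8th entry): 2187.
Position 12 → subsequence B, term 4 = -10.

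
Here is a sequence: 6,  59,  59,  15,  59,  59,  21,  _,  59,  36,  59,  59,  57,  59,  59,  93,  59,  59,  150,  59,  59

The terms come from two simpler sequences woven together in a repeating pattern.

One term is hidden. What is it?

59

The slot pattern repeats as ABB (period 3), so there are 2 interleaved tracks.
Track A = 6, 15, 21, 36, 57, 93, 150: each term equals the sum of the previous two.
Track B = 59, 59, 59, 59, ?, 59, 59, 59, 59, 59, 59, 59, 59, 59: always 59.
Track B's pattern makes the blank 59.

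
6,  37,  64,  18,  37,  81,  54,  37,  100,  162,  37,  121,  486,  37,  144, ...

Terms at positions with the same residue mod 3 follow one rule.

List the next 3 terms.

The terms cycle through 3 interleaved subsequences.
Track A is 6, 18, 54, 162, 486, which is multiplying by 3 each time.
Track B is 37, 37, 37, 37, 37, which is constant 37.
Track C is 64, 81, 100, 121, 144, which is consecutive squares n² from n = 8.
Term 16 comes from track A (its 6th entry): 1458.
Term 17 comes from track B (its 6th entry): 37.
Term 18 comes from track C (its 6th entry): 169.

1458, 37, 169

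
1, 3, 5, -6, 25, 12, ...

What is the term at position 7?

125

The terms cycle through 2 interleaved subsequences.
Subsequence A: 1, 5, 25. Powers of 5.
Subsequence B: 3, -6, 12. Geometric, ×-2 each step.
Position 7 → subsequence A, term 4 = 125.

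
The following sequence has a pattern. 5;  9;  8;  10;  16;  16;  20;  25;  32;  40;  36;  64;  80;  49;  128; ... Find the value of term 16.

Read the sequence 3 terms at a time; column i is its own pattern.
Track A: 5, 10, 20, 40, 80 (geometric, ×2 each step).
Track B: 9, 16, 25, 36, 49 (consecutive squares n² from n = 3).
Track C: 8, 16, 32, 64, 128 (successive powers of 2).
Term 16 comes from track A (its 6th entry): 160.

160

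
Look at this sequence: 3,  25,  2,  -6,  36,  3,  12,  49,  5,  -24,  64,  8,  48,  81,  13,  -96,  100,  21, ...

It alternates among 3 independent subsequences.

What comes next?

Split by position mod 3 into 3 tracks.
Stream A: 3, -6, 12, -24, 48, -96 (geometric with ratio -2).
Stream B: 25, 36, 49, 64, 81, 100 (perfect squares starting at 5²).
Stream C: 2, 3, 5, 8, 13, 21 (a Fibonacci-like recurrence a_n = a_{n-1} + a_{n-2}).
Position 19 → stream A, term 7 = 192.

192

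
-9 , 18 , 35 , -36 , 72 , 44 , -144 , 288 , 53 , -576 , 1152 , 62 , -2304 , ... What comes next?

4608

Positions follow the repeating pattern AAB; grouping by letter gives 2 tracks.
Track A: -9, 18, -36, 72, -144, 288, -576, 1152, -2304 — a geometric progression (common ratio -2).
Track B: 35, 44, 53, 62 — linear: a_n = 26 + 9·n.
Position 14 falls in track A as its term 10, giving 4608.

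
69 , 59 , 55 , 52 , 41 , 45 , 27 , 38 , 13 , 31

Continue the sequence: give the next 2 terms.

Odd-indexed and even-indexed terms follow separate rules.
Stream A = 69, 55, 41, 27, 13: linear: a_n = 83 − 14·n.
Stream B = 59, 52, 45, 38, 31: arithmetic, step −7.
Position 11 → stream A, term 6 = -1.
Position 12 falls in stream B as its term 6, giving 24.

-1, 24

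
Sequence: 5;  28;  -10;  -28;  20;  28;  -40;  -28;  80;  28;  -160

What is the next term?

-28

The terms cycle through 2 interleaved subsequences.
Track A: 5, -10, 20, -40, 80, -160 (geometric with ratio -2).
Track B: 28, -28, 28, -28, 28 (the oscillation 28·(−1)^(n+1)).
Position 12 falls in track B as its term 6, giving -28.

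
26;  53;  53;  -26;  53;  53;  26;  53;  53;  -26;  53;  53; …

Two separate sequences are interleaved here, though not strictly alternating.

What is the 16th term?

The slot pattern repeats as ABB (period 3), so there are 2 interleaved tracks.
Subsequence A = 26, -26, 26, -26: alternating ±26.
Subsequence B = 53, 53, 53, 53, 53, 53, 53, 53: always 53.
Term 16 comes from subsequence A (its 6th entry): -26.

-26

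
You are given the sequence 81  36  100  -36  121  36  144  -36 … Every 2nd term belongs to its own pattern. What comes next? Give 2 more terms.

Odd-indexed and even-indexed terms follow separate rules.
Track A: 81, 100, 121, 144 — the squares 9², 10², 11², ….
Track B: 36, -36, 36, -36 — the oscillation 36·(−1)^(n+1).
Term 9 comes from track A (its 5th entry): 169.
The 10th slot belongs to track B; its 5th term is 36.

169, 36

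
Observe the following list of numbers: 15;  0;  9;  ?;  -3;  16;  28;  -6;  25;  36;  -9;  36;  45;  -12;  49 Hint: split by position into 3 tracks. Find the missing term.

21

Read the sequence 3 terms at a time; column i is its own pattern.
Track A is 15, ?, 28, 36, 45, which is the triangular numbers T_5, T_6, ….
Track B is 0, -3, -6, -9, -12, which is arithmetic, step −3.
Track C is 9, 16, 25, 36, 49, which is consecutive squares n² from n = 3.
The gap is track A's term 2; the rule gives 21.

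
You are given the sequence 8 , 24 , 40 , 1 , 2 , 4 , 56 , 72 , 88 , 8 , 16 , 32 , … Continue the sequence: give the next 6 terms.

104, 120, 136, 64, 128, 256

Positions follow the repeating pattern AAABBB; grouping by letter gives 2 tracks.
Subsequence A: 8, 24, 40, 56, 72, 88 — arithmetic with common difference +16.
Subsequence B: 1, 2, 4, 8, 16, 32 — powers of 2.
The 13th slot belongs to subsequence A; its 7th term is 104.
The 14th slot belongs to subsequence A; its 8th term is 120.
Term 15 comes from subsequence A (its 9th entry): 136.
Position 16 → subsequence B, term 7 = 64.
Term 17 comes from subsequence B (its 8th entry): 128.
Position 18 → subsequence B, term 9 = 256.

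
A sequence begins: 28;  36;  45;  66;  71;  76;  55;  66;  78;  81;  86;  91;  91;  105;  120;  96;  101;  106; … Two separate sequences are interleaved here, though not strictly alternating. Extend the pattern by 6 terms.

Reading positions in blocks of 6 reveals the pattern AAABBB — 2 tracks woven together.
Track A: 28, 36, 45, 55, 66, 78, 91, 105, 120 — triangular numbers n(n+1)/2 for n = 7, 8, ….
Track B: 66, 71, 76, 81, 86, 91, 96, 101, 106 — arithmetic, step +5.
The 19th slot belongs to track A; its 10th term is 136.
The 20th slot belongs to track A; its 11th term is 153.
The 21st slot belongs to track A; its 12th term is 171.
The 22nd slot belongs to track B; its 10th term is 111.
The 23rd slot belongs to track B; its 11th term is 116.
Term 24 comes from track B (its 12th entry): 121.

136, 153, 171, 111, 116, 121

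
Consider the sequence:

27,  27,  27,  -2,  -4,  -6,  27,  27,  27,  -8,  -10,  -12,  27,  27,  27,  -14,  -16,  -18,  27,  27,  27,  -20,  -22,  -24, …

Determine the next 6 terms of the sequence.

27, 27, 27, -26, -28, -30

Reading positions in blocks of 6 reveals the pattern AAABBB — 2 tracks woven together.
Subsequence A: 27, 27, 27, 27, 27, 27, 27, 27, 27, 27, 27, 27 — always 27.
Subsequence B: -2, -4, -6, -8, -10, -12, -14, -16, -18, -20, -22, -24 — linear: a_n = −2·n.
Term 25 comes from subsequence A (its 13th entry): 27.
Term 26 comes from subsequence A (its 14th entry): 27.
Position 27 → subsequence A, term 15 = 27.
The 28th slot belongs to subsequence B; its 13th term is -26.
Position 29 → subsequence B, term 14 = -28.
Position 30 falls in subsequence B as its term 15, giving -30.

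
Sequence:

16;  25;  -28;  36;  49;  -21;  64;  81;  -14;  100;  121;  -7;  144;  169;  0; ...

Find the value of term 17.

225

The slot pattern repeats as AAB (period 3), so there are 2 interleaved tracks.
Stream A: 16, 25, 36, 49, 64, 81, 100, 121, 144, 169 (perfect squares starting at 4²).
Stream B: -28, -21, -14, -7, 0 (linear: a_n = -35 + 7·n).
Position 17 → stream A, term 12 = 225.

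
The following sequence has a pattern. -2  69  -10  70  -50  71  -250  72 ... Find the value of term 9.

-1250

Positions 1, 3, 5, … form one subsequence and positions 2, 4, 6, … form another.
Subsequence A: -2, -10, -50, -250. Multiplying by 5 each time.
Subsequence B: 69, 70, 71, 72. Arithmetic with common difference +1.
Term 9 comes from subsequence A (its 5th entry): -1250.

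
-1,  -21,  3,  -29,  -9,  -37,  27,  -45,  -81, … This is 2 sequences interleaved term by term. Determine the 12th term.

-61

The terms cycle through 2 interleaved subsequences.
Track A: -1, 3, -9, 27, -81 — geometric, ×-3 each step.
Track B: -21, -29, -37, -45 — arithmetic with common difference −8.
Position 12 falls in track B as its term 6, giving -61.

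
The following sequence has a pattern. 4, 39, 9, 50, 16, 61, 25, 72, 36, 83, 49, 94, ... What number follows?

64

Split by position mod 2 into 2 tracks.
Track A: 4, 9, 16, 25, 36, 49. Consecutive squares n² from n = 2.
Track B: 39, 50, 61, 72, 83, 94. Arithmetic, step +11.
Term 13 comes from track A (its 7th entry): 64.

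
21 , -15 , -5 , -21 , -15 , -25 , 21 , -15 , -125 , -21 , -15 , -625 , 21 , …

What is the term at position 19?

Split by position mod 3: positions 1, 4, 7, … form one track, and each other residue class forms its own.
Track A is 21, -21, 21, -21, 21, which is oscillating between 21 and -21.
Track B is -15, -15, -15, -15, which is always -15.
Track C is -5, -25, -125, -625, which is multiplying by 5 each time.
Position 19 falls in track A as its term 7, giving 21.

21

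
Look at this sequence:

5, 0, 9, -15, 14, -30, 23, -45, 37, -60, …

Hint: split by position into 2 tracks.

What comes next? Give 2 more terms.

Split by position mod 2 into 2 tracks.
Subsequence A: 5, 9, 14, 23, 37. Each term equals the sum of the previous two.
Subsequence B: 0, -15, -30, -45, -60. Arithmetic with common difference −15.
Position 11 → subsequence A, term 6 = 60.
The 12th slot belongs to subsequence B; its 6th term is -75.

60, -75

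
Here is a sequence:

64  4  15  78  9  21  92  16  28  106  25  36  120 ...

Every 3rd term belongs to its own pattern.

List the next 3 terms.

Read the sequence 3 terms at a time; column i is its own pattern.
Stream A: 64, 78, 92, 106, 120 — arithmetic, step +14.
Stream B: 4, 9, 16, 25 — consecutive squares n² from n = 2.
Stream C: 15, 21, 28, 36 — triangular numbers starting at T_5.
The 14th slot belongs to stream B; its 5th term is 36.
Term 15 comes from stream C (its 5th entry): 45.
Position 16 falls in stream A as its term 6, giving 134.

36, 45, 134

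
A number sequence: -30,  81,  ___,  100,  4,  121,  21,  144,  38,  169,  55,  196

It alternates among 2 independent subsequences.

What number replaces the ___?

-13

The terms cycle through 2 interleaved subsequences.
Track A: -30, ?, 4, 21, 38, 55 (linear: a_n = -47 + 17·n).
Track B: 81, 100, 121, 144, 169, 196 (the squares 9², 10², 11², …).
The gap is track A's term 2; the rule gives -13.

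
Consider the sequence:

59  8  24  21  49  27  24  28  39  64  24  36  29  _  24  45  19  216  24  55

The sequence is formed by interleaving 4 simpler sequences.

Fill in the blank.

125

Read the sequence 4 terms at a time; column i is its own pattern.
Subsequence A is 59, 49, 39, 29, 19, which is arithmetic, step −10.
Subsequence B is 8, 27, 64, ?, 216, which is consecutive cubes n³ from n = 2.
Subsequence C is 24, 24, 24, 24, 24, which is constant 24.
Subsequence D is 21, 28, 36, 45, 55, which is triangular numbers starting at T_6.
So the missing entry in subsequence B is 125.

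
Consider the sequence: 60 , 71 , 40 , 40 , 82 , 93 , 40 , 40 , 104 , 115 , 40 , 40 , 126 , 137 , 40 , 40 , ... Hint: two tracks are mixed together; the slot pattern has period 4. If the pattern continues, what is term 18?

Reading positions in blocks of 4 reveals the pattern AABB — 2 tracks woven together.
Stream A: 60, 71, 82, 93, 104, 115, 126, 137 — adding 11 each time.
Stream B: 40, 40, 40, 40, 40, 40, 40, 40 — always 40.
Position 18 falls in stream A as its term 10, giving 159.

159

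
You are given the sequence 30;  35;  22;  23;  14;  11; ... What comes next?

Odd-indexed and even-indexed terms follow separate rules.
Track A: 30, 22, 14. Linear: a_n = 38 − 8·n.
Track B: 35, 23, 11. Arithmetic, step −12.
The 7th slot belongs to track A; its 4th term is 6.

6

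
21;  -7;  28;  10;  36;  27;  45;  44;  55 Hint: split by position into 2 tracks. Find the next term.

61

The terms cycle through 2 interleaved subsequences.
Subsequence A: 21, 28, 36, 45, 55 (triangular numbers starting at T_6).
Subsequence B: -7, 10, 27, 44 (arithmetic with common difference +17).
The 10th slot belongs to subsequence B; its 5th term is 61.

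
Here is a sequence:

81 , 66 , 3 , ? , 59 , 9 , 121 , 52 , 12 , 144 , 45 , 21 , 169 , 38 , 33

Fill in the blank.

100

The terms cycle through 3 interleaved subsequences.
Track A: 81, ?, 121, 144, 169. Perfect squares starting at 9².
Track B: 66, 59, 52, 45, 38. Subtracting 7 each time.
Track C: 3, 9, 12, 21, 33. A Fibonacci-like recurrence a_n = a_{n-1} + a_{n-2}.
The gap is track A's term 2; the rule gives 100.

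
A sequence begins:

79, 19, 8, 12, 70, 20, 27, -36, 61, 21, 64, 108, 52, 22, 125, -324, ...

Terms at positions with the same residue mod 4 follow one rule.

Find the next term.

Split by position mod 4 into 4 tracks.
Track A: 79, 70, 61, 52 (arithmetic, step −9).
Track B: 19, 20, 21, 22 (linear: a_n = 18 + n).
Track C: 8, 27, 64, 125 (the cubes 2³, 3³, 4³, …).
Track D: 12, -36, 108, -324 (geometric with ratio -3).
Position 17 → track A, term 5 = 43.

43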